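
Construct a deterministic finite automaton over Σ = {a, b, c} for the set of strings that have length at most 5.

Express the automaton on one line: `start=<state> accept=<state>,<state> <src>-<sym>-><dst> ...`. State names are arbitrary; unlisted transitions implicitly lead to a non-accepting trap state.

Count input length up to 6: every symbol moves from q0 toward q6, which means 'more than 5' and absorbs. Accept from {q0, q1, q2, q3, q4, q5}.
7 states suffice.
        a   b   c  
>* q0   q1  q1  q1 
 * q1   q2  q2  q2 
 * q2   q3  q3  q3 
 * q3   q4  q4  q4 
 * q4   q5  q5  q5 
 * q5   q6  q6  q6 
   q6   q6  q6  q6 
(> = start, * = accepting)

start=q0 accept=q0,q1,q2,q3,q4,q5 q0-a->q1 q0-b->q1 q0-c->q1 q1-a->q2 q1-b->q2 q1-c->q2 q2-a->q3 q2-b->q3 q2-c->q3 q3-a->q4 q3-b->q4 q3-c->q4 q4-a->q5 q4-b->q5 q4-c->q5 q5-a->q6 q5-b->q6 q5-c->q6 q6-a->q6 q6-b->q6 q6-c->q6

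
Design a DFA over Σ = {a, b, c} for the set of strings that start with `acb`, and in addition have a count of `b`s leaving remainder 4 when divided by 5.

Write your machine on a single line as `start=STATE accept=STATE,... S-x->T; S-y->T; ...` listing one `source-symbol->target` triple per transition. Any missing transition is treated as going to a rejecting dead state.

Build one automaton per condition and run them in lockstep. One (5 states) tracks whether the input so far still matches the prefix `acb`; the other (5 states) tracks the count of `b`s modulo 5. Each combined state is a pair, one component from each; accept when both components accept.
With 13 states:
          a    b    c  
>  q0     q1   q2   q3 
   q1     q3   q2   q4 
   q2     q2   q5   q2 
   q3     q3   q2   q3 
   q4     q3   q6   q3 
   q5     q5   q7   q5 
   q6     q6   q8   q6 
   q7     q7   q9   q7 
   q8     q8  q10   q8 
   q9     q9   q3   q9 
   q10   q10  q11  q10 
 * q11   q11  q12  q11 
   q12   q12   q6  q12 
(> = start, * = accepting)

start=q0; accept=q11; q0-a->q1; q0-b->q2; q0-c->q3; q1-a->q3; q1-b->q2; q1-c->q4; q2-a->q2; q2-b->q5; q2-c->q2; q3-a->q3; q3-b->q2; q3-c->q3; q4-a->q3; q4-b->q6; q4-c->q3; q5-a->q5; q5-b->q7; q5-c->q5; q6-a->q6; q6-b->q8; q6-c->q6; q7-a->q7; q7-b->q9; q7-c->q7; q8-a->q8; q8-b->q10; q8-c->q8; q9-a->q9; q9-b->q3; q9-c->q9; q10-a->q10; q10-b->q11; q10-c->q10; q11-a->q11; q11-b->q12; q11-c->q11; q12-a->q12; q12-b->q6; q12-c->q12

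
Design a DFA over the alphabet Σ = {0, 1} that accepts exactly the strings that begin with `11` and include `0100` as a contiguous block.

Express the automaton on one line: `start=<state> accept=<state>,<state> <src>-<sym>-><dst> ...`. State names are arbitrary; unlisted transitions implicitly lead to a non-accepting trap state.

start=S0 accept=S11 S0-0->S1 S0-1->S2 S1-0->S1 S1-1->S3 S2-0->S1 S2-1->S4 S3-0->S5 S3-1->S6 S4-0->S7 S4-1->S4 S5-0->S8 S5-1->S3 S6-0->S1 S6-1->S6 S7-0->S7 S7-1->S9 S8-0->S8 S8-1->S8 S9-0->S10 S9-1->S4 S10-0->S11 S10-1->S9 S11-0->S11 S11-1->S11

Run two small machines in parallel and take their product. One (4 states) tracks whether the input so far still matches the prefix `11`; the other (5 states) tracks whether and how much of `0100` has been seen. Each combined state is a pair, one component from each; accept when both components accept.
12 states suffice.
          0    1  
>  S0     S1   S2 
   S1     S1   S3 
   S2     S1   S4 
   S3     S5   S6 
   S4     S7   S4 
   S5     S8   S3 
   S6     S1   S6 
   S7     S7   S9 
   S8     S8   S8 
   S9    S10   S4 
   S10   S11   S9 
 * S11   S11  S11 
(> = start, * = accepting)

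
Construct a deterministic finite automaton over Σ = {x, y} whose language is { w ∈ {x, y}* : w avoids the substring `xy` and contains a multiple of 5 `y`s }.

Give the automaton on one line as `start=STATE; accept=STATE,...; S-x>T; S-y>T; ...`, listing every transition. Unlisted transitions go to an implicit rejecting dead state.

start=q0; accept=q0,q1; q0-x>q1; q0-y>q2; q1-x>q1; q1-y>q3; q2-x>q3; q2-y>q4; q3-x>q3; q3-y>q3; q4-x>q3; q4-y>q5; q5-x>q3; q5-y>q6; q6-x>q3; q6-y>q0

Build one automaton per condition and run them in lockstep. The first has 3 states tracking partial matches of the forbidden pattern `xy`; the second has 5 states tracking the count of `y`s modulo 5. A product state is a pair (one from each), accepting exactly when both do. Minimizing collapses redundant product states.
7 states suffice.
        x   y  
>* q0   q1  q2 
 * q1   q1  q3 
   q2   q3  q4 
   q3   q3  q3 
   q4   q3  q5 
   q5   q3  q6 
   q6   q3  q0 
(> = start, * = accepting)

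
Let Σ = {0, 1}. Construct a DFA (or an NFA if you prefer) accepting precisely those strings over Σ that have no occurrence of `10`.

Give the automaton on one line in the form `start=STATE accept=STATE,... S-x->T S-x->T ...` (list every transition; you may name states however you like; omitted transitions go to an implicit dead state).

start=q0 accept=q0,q1 q0-0->q0 q0-1->q1 q1-0->q2 q1-1->q1 q2-0->q2 q2-1->q2

Track partial matches of the forbidden pattern `10`. State q2 is a dead state reached once `10` has occurred; every other state accepts. q0 means no part of `10` is currently matched.
        0   1  
>* q0   q0  q1 
 * q1   q2  q1 
   q2   q2  q2 
(> = start, * = accepting)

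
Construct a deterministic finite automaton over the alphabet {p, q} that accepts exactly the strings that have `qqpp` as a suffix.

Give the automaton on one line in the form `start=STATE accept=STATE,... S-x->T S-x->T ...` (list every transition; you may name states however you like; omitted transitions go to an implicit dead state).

Let each state record the length of the longest suffix of the input read so far that is also a prefix of `qqpp`. B means the last symbol is `q`; C means the last 2 symbols are `qq`; D means the last 3 symbols are `qqp`; E means the last 4 symbols are `qqpp`. Accept only at E, where the string currently ends in `qqpp`.
With 5 states:
       p  q 
>  A   A  B 
   B   A  C 
   C   D  C 
   D   E  B 
 * E   A  B 
(> = start, * = accepting)

start=A accept=E A-p->A A-q->B B-p->A B-q->C C-p->D C-q->C D-p->E D-q->B E-p->A E-q->B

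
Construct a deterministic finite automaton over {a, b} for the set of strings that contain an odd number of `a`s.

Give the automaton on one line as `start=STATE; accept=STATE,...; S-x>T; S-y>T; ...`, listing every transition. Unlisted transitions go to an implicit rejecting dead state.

Keep the running count of `a`s modulo 2: each `a` advances along the cycle s0 → s1 → s0 while other symbols loop. Accept at s1.
With 2 states:
        a   b  
>  s0   s1  s0 
 * s1   s0  s1 
(> = start, * = accepting)

start=s0; accept=s1; s0-a>s1; s0-b>s0; s1-a>s0; s1-b>s1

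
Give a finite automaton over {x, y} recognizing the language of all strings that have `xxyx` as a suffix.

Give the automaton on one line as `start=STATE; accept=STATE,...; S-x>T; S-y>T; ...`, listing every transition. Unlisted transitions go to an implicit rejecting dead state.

start=q0; accept=q4; q0-x>q1; q0-y>q0; q1-x>q2; q1-y>q0; q2-x>q2; q2-y>q3; q3-x>q4; q3-y>q0; q4-x>q2; q4-y>q0

Remember how much of `xxyx` the current input suffix matches. State q0 means no match yet; q1 means the last symbol is `x`; q2 means the last 2 symbols are `xx`; q3 means the last 3 symbols are `xxy`; q4 means the last 4 symbols are `xxyx`. Only q4 accepts. On a mismatch, fall back to the longest proper suffix that is still a prefix of `xxyx`.
        x   y  
>  q0   q1  q0 
   q1   q2  q0 
   q2   q2  q3 
   q3   q4  q0 
 * q4   q2  q0 
(> = start, * = accepting)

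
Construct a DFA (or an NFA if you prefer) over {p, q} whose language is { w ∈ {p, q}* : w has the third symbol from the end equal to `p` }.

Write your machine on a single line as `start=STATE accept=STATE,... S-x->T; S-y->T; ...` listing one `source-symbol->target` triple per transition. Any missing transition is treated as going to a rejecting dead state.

start=s0; accept=s7,s8,s9,s10; s0-p->s1; s0-q->s2; s1-p->s3; s1-q->s4; s2-p->s5; s2-q->s6; s3-p->s7; s3-q->s8; s4-p->s9; s4-q->s10; s5-p->s11; s5-q->s12; s6-p->s13; s6-q->s14; s7-p->s7; s7-q->s8; s8-p->s9; s8-q->s10; s9-p->s11; s9-q->s12; s10-p->s13; s10-q->s14; s11-p->s7; s11-q->s8; s12-p->s9; s12-q->s10; s13-p->s11; s13-q->s12; s14-p->s13; s14-q->s14

Because acceptance depends on a position counted from the end, the machine has to buffer the most recent 3 symbols. Make each state the string of the last up-to-3 symbols read; on input `x` shift the window left and append `x`. Accept when the buffered window has length 3 and begins with `p`.
With 15 states:
          p    q  
>  s0     s1   s2 
   s1     s3   s4 
   s2     s5   s6 
   s3     s7   s8 
   s4     s9  s10 
   s5    s11  s12 
   s6    s13  s14 
 * s7     s7   s8 
 * s8     s9  s10 
 * s9    s11  s12 
 * s10   s13  s14 
   s11    s7   s8 
   s12    s9  s10 
   s13   s11  s12 
   s14   s13  s14 
(> = start, * = accepting)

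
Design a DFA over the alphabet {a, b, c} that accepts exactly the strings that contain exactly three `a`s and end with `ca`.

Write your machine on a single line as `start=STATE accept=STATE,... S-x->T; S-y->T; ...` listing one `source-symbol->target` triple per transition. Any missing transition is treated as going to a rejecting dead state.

Build one automaton per condition and run them in lockstep. One (5 states) tracks the count of `a`s, saturating at 4; the other (3 states) tracks how much of the suffix `ca` has currently been matched. Each combined state is a pair, one component from each; accept when both components accept. Minimizing collapses redundant product states.
With 6 states:
        a   b   c  
>  q0   q1  q0  q0 
   q1   q2  q1  q1 
   q2   q3  q2  q4 
   q3   q3  q3  q3 
   q4   q5  q2  q4 
 * q5   q3  q3  q3 
(> = start, * = accepting)

start=q0; accept=q5; q0-a->q1; q0-b->q0; q0-c->q0; q1-a->q2; q1-b->q1; q1-c->q1; q2-a->q3; q2-b->q2; q2-c->q4; q3-a->q3; q3-b->q3; q3-c->q3; q4-a->q5; q4-b->q2; q4-c->q4; q5-a->q3; q5-b->q3; q5-c->q3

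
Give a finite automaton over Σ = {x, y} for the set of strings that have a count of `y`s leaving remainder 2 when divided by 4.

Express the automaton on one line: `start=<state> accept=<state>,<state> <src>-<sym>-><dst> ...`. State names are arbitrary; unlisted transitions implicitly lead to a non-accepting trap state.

start=A accept=C A-x->A A-y->B B-x->B B-y->C C-x->C C-y->D D-x->D D-y->A

Keep the running count of `y`s modulo 4: each `y` advances along the cycle A → B → C → D → A while other symbols loop. Accept at C.
With 4 states:
       x  y 
>  A   A  B 
   B   B  C 
 * C   C  D 
   D   D  A 
(> = start, * = accepting)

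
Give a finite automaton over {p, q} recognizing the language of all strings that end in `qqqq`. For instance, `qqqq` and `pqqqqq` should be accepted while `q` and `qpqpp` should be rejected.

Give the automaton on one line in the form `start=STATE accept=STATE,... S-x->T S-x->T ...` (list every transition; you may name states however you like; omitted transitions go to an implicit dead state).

start=S0 accept=S4 S0-p->S0 S0-q->S1 S1-p->S0 S1-q->S2 S2-p->S0 S2-q->S3 S3-p->S0 S3-q->S4 S4-p->S0 S4-q->S4

Let each state record the length of the longest suffix of the input read so far that is also a prefix of `qqqq`. S1 means the last symbol is `q`; S2 means the last 2 symbols are `qq`; S3 means the last 3 symbols are `qqq`; S4 means the last 4 symbols are `qqqq`. Accept only at S4, where the string currently ends in `qqqq`.
A 5-state machine:
        p   q  
>  S0   S0  S1 
   S1   S0  S2 
   S2   S0  S3 
   S3   S0  S4 
 * S4   S0  S4 
(> = start, * = accepting)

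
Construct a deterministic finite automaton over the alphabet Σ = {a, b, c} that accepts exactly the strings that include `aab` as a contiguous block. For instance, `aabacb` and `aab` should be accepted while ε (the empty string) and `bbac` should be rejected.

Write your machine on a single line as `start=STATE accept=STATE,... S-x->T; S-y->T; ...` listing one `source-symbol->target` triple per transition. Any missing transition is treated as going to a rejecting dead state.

start=q0; accept=q3; q0-a->q1; q0-b->q0; q0-c->q0; q1-a->q2; q1-b->q0; q1-c->q0; q2-a->q2; q2-b->q3; q2-c->q0; q3-a->q3; q3-b->q3; q3-c->q3

Track how much of `aab` has been matched so far: state q0 is no progress, q3 is the absorbing accept state reached once `aab` has occurred. Intermediate states record partial matches; on a mismatch, fall back to the longest reusable overlap.
A 4-state machine:
        a   b   c  
>  q0   q1  q0  q0 
   q1   q2  q0  q0 
   q2   q2  q3  q0 
 * q3   q3  q3  q3 
(> = start, * = accepting)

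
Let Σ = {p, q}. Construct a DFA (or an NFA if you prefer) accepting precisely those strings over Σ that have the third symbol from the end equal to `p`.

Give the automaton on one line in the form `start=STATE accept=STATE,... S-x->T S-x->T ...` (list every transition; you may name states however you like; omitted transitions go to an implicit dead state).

Because acceptance depends on a position counted from the end, the machine has to buffer the most recent 3 symbols. Make each state the string of the last up-to-3 symbols read; on input `x` shift the window left and append `x`. Accept when the buffered window has length 3 and begins with `p`.
With 15 states:
          p    q  
>  S0     S1   S2 
   S1     S3   S4 
   S2     S5   S6 
   S3     S7   S8 
   S4     S9  S10 
   S5    S11  S12 
   S6    S13  S14 
 * S7     S7   S8 
 * S8     S9  S10 
 * S9    S11  S12 
 * S10   S13  S14 
   S11    S7   S8 
   S12    S9  S10 
   S13   S11  S12 
   S14   S13  S14 
(> = start, * = accepting)

start=S0 accept=S7,S8,S9,S10 S0-p->S1 S0-q->S2 S1-p->S3 S1-q->S4 S2-p->S5 S2-q->S6 S3-p->S7 S3-q->S8 S4-p->S9 S4-q->S10 S5-p->S11 S5-q->S12 S6-p->S13 S6-q->S14 S7-p->S7 S7-q->S8 S8-p->S9 S8-q->S10 S9-p->S11 S9-q->S12 S10-p->S13 S10-q->S14 S11-p->S7 S11-q->S8 S12-p->S9 S12-q->S10 S13-p->S11 S13-q->S12 S14-p->S13 S14-q->S14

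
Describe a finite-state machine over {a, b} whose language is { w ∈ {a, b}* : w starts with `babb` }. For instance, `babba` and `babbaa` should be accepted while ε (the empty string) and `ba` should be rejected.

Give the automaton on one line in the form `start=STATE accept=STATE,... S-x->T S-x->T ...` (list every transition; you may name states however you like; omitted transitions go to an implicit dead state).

start=q0 accept=q4 q0-a->q5 q0-b->q1 q1-a->q2 q1-b->q5 q2-a->q5 q2-b->q3 q3-a->q5 q3-b->q4 q4-a->q4 q4-b->q4 q5-a->q5 q5-b->q5

Check the first 4 symbols one by one: q0 through q3 record how many have matched `babb` so far; any wrong symbol goes to the dead state q5. After all 4 match we enter the accepting sink q4.
6 states suffice.
        a   b  
>  q0   q5  q1 
   q1   q2  q5 
   q2   q5  q3 
   q3   q5  q4 
 * q4   q4  q4 
   q5   q5  q5 
(> = start, * = accepting)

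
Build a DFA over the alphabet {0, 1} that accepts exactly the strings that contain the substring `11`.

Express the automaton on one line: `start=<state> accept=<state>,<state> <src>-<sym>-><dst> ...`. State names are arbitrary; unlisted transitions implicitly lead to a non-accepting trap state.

Track how much of `11` has been matched so far: state q0 is no progress, q2 is the absorbing accept state reached once `11` has occurred. Intermediate states record partial matches; on a mismatch, fall back to the longest reusable overlap.
A 3-state machine:
        0   1  
>  q0   q0  q1 
   q1   q0  q2 
 * q2   q2  q2 
(> = start, * = accepting)

start=q0 accept=q2 q0-0->q0 q0-1->q1 q1-0->q0 q1-1->q2 q2-0->q2 q2-1->q2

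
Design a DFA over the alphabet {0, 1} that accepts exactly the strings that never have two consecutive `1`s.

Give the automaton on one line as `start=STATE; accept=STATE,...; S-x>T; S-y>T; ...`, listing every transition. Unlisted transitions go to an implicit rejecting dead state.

start=A; accept=A,B; A-0>A; A-1>B; B-0>A; B-1>C; C-0>C; C-1>C

This is the complement of 'contains `11`'. Use the same substring-matching states — A through C holding how much of `11` has just been matched — but flip the accepting set: everything except the trap C accepts.
A 3-state machine:
       0  1 
>* A   A  B 
 * B   A  C 
   C   C  C 
(> = start, * = accepting)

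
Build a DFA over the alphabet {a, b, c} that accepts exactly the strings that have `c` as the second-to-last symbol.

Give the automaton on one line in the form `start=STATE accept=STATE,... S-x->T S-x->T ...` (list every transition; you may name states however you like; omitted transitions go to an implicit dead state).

start=s0 accept=s10,s11,s12 s0-a->s1 s0-b->s2 s0-c->s3 s1-a->s4 s1-b->s5 s1-c->s6 s2-a->s7 s2-b->s8 s2-c->s9 s3-a->s10 s3-b->s11 s3-c->s12 s4-a->s4 s4-b->s5 s4-c->s6 s5-a->s7 s5-b->s8 s5-c->s9 s6-a->s10 s6-b->s11 s6-c->s12 s7-a->s4 s7-b->s5 s7-c->s6 s8-a->s7 s8-b->s8 s8-c->s9 s9-a->s10 s9-b->s11 s9-c->s12 s10-a->s4 s10-b->s5 s10-c->s6 s11-a->s7 s11-b->s8 s11-c->s9 s12-a->s10 s12-b->s11 s12-c->s12

Because acceptance depends on a position counted from the end, the machine has to buffer the most recent 2 symbols. Make each state the string of the last up-to-2 symbols read; on input `x` shift the window left and append `x`. Accept when the buffered window has length 2 and begins with `c`.
A 13-state machine:
          a    b    c  
>  s0     s1   s2   s3 
   s1     s4   s5   s6 
   s2     s7   s8   s9 
   s3    s10  s11  s12 
   s4     s4   s5   s6 
   s5     s7   s8   s9 
   s6    s10  s11  s12 
   s7     s4   s5   s6 
   s8     s7   s8   s9 
   s9    s10  s11  s12 
 * s10    s4   s5   s6 
 * s11    s7   s8   s9 
 * s12   s10  s11  s12 
(> = start, * = accepting)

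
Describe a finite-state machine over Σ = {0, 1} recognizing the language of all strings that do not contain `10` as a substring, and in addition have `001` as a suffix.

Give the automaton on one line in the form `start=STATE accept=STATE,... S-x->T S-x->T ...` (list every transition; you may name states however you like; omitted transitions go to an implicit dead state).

start=s0 accept=s4 s0-0->s1 s0-1->s2 s1-0->s3 s1-1->s2 s2-0->s2 s2-1->s2 s3-0->s3 s3-1->s4 s4-0->s2 s4-1->s2

Handle the two conditions separately and then intersect. One (3 states) tracks partial matches of the forbidden pattern `10`; the other (4 states) tracks how much of the suffix `001` has currently been matched. Each combined state is a pair, one component from each; accept when both components accept. Minimizing collapses redundant product states.
With 5 states:
        0   1  
>  s0   s1  s2 
   s1   s3  s2 
   s2   s2  s2 
   s3   s3  s4 
 * s4   s2  s2 
(> = start, * = accepting)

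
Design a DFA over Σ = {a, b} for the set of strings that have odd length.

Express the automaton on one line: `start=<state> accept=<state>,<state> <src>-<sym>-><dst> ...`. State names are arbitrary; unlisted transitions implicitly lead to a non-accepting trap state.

start=q0 accept=q1 q0-a->q1 q0-b->q1 q1-a->q0 q1-b->q0

Count input length modulo 2: every symbol advances one step around the cycle q0 → q1 → q0. Accept at q1.
        a   b  
>  q0   q1  q1 
 * q1   q0  q0 
(> = start, * = accepting)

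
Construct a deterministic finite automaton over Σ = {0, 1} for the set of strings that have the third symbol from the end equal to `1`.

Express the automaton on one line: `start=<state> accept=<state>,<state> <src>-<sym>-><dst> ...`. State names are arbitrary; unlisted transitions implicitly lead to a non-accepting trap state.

Because acceptance depends on a position counted from the end, the machine has to buffer the most recent 3 symbols. Make each state the string of the last up-to-3 symbols read; on input `x` shift the window left and append `x`. Accept when the buffered window has length 3 and begins with `1`.
With 15 states:
          0    1  
>  s0     s1   s2 
   s1     s3   s4 
   s2     s5   s6 
   s3     s7   s8 
   s4     s9  s10 
   s5    s11  s12 
   s6    s13  s14 
   s7     s7   s8 
   s8     s9  s10 
   s9    s11  s12 
   s10   s13  s14 
 * s11    s7   s8 
 * s12    s9  s10 
 * s13   s11  s12 
 * s14   s13  s14 
(> = start, * = accepting)

start=s0 accept=s11,s12,s13,s14 s0-0->s1 s0-1->s2 s1-0->s3 s1-1->s4 s2-0->s5 s2-1->s6 s3-0->s7 s3-1->s8 s4-0->s9 s4-1->s10 s5-0->s11 s5-1->s12 s6-0->s13 s6-1->s14 s7-0->s7 s7-1->s8 s8-0->s9 s8-1->s10 s9-0->s11 s9-1->s12 s10-0->s13 s10-1->s14 s11-0->s7 s11-1->s8 s12-0->s9 s12-1->s10 s13-0->s11 s13-1->s12 s14-0->s13 s14-1->s14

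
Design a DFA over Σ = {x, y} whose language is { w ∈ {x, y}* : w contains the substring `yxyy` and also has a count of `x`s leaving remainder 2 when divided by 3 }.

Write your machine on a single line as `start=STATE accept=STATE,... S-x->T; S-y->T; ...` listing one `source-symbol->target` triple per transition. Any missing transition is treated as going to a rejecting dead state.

Build one automaton per condition and run them in lockstep. One (5 states) tracks whether and how much of `yxyy` has been seen; the other (3 states) tracks the count of `x`s modulo 3. Each combined state is a pair, one component from each; accept when both components accept.
A 15-state machine:
          x    y  
>  s0     s1   s2 
   s1     s3   s4 
   s2     s5   s2 
   s3     s0   s6 
   s4     s7   s4 
   s5     s3   s8 
   s6     s9   s6 
   s7     s0  s10 
   s8     s7  s11 
   s9     s1  s12 
   s10    s9  s13 
   s11   s13  s11 
   s12    s5  s14 
 * s13   s14  s13 
   s14   s11  s14 
(> = start, * = accepting)

start=s0; accept=s13; s0-x->s1; s0-y->s2; s1-x->s3; s1-y->s4; s2-x->s5; s2-y->s2; s3-x->s0; s3-y->s6; s4-x->s7; s4-y->s4; s5-x->s3; s5-y->s8; s6-x->s9; s6-y->s6; s7-x->s0; s7-y->s10; s8-x->s7; s8-y->s11; s9-x->s1; s9-y->s12; s10-x->s9; s10-y->s13; s11-x->s13; s11-y->s11; s12-x->s5; s12-y->s14; s13-x->s14; s13-y->s13; s14-x->s11; s14-y->s14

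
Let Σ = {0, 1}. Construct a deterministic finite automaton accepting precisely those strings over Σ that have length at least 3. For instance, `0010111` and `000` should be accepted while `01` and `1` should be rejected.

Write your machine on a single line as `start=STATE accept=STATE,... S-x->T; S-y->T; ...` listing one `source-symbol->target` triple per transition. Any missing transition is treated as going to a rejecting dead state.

We only need to distinguish lengths 0, 1, …, 3, and '>3'. Chain q0 → q1 → q2 → q3 → q4 on every symbol, with q4 looping. Accepting states: {q3, q4}.
        0   1  
>  q0   q1  q1 
   q1   q2  q2 
   q2   q3  q3 
 * q3   q4  q4 
 * q4   q4  q4 
(> = start, * = accepting)

start=q0; accept=q3,q4; q0-0->q1; q0-1->q1; q1-0->q2; q1-1->q2; q2-0->q3; q2-1->q3; q3-0->q4; q3-1->q4; q4-0->q4; q4-1->q4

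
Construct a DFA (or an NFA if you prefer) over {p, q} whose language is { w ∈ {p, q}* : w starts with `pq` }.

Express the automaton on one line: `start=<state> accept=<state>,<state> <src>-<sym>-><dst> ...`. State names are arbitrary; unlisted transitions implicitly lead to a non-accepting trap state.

Walk along `pq` while the input agrees: from S0 take `p` to S1, and so on. Any deviation drops to the rejecting sink S3. Once S2 is reached the prefix is confirmed and every continuation is accepted.
        p   q  
>  S0   S1  S3 
   S1   S3  S2 
 * S2   S2  S2 
   S3   S3  S3 
(> = start, * = accepting)

start=S0 accept=S2 S0-p->S1 S0-q->S3 S1-p->S3 S1-q->S2 S2-p->S2 S2-q->S2 S3-p->S3 S3-q->S3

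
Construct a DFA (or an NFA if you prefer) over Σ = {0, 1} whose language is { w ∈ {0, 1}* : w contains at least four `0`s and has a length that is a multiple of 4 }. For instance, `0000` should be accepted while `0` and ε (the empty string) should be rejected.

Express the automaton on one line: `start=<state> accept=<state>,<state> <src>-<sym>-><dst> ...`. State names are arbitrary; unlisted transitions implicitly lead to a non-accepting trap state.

Handle the two conditions separately and then intersect. The first has 6 states tracking the count of `0`s, saturating at 5; the second has 4 states tracking the input length modulo 4. A product state is a pair (one from each), accepting exactly when both do.
       0  1 
>  A   B  C 
   B   D  E 
   C   E  F 
   D   G  H 
   E   H  I 
   F   I  J 
   G   K  L 
   H   L  M 
   I   M  N 
   J   N  A 
 * K   O  P 
   L   P  Q 
   M   Q  R 
   N   R  B 
   O   S  S 
   P   S  T 
   Q   T  U 
   R   U  D 
   S   V  V 
   T   V  W 
   U   W  G 
   V   X  X 
   W   X  K 
 * X   O  O 
(> = start, * = accepting)

start=A accept=K,X A-0->B A-1->C B-0->D B-1->E C-0->E C-1->F D-0->G D-1->H E-0->H E-1->I F-0->I F-1->J G-0->K G-1->L H-0->L H-1->M I-0->M I-1->N J-0->N J-1->A K-0->O K-1->P L-0->P L-1->Q M-0->Q M-1->R N-0->R N-1->B O-0->S O-1->S P-0->S P-1->T Q-0->T Q-1->U R-0->U R-1->D S-0->V S-1->V T-0->V T-1->W U-0->W U-1->G V-0->X V-1->X W-0->X W-1->K X-0->O X-1->O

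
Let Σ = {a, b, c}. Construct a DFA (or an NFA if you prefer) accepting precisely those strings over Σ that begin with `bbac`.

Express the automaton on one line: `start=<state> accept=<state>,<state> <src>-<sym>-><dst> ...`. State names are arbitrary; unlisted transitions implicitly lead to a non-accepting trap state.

start=s0 accept=s4 s0-a->s5 s0-b->s1 s0-c->s5 s1-a->s5 s1-b->s2 s1-c->s5 s2-a->s3 s2-b->s5 s2-c->s5 s3-a->s5 s3-b->s5 s3-c->s4 s4-a->s4 s4-b->s4 s4-c->s4 s5-a->s5 s5-b->s5 s5-c->s5

Walk along `bbac` while the input agrees: from s0 take `b` to s1, and so on. Any deviation drops to the rejecting sink s5. Once s4 is reached the prefix is confirmed and every continuation is accepted.
With 6 states:
        a   b   c  
>  s0   s5  s1  s5 
   s1   s5  s2  s5 
   s2   s3  s5  s5 
   s3   s5  s5  s4 
 * s4   s4  s4  s4 
   s5   s5  s5  s5 
(> = start, * = accepting)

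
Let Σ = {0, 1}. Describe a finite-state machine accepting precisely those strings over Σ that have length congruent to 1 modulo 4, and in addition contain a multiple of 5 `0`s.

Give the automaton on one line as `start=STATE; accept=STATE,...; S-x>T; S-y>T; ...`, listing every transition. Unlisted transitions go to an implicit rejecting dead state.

start=q0; accept=q2; q0-0>q1; q0-1>q2; q1-0>q3; q1-1>q4; q2-0>q4; q2-1>q5; q3-0>q6; q3-1>q7; q4-0>q7; q4-1>q8; q5-0>q8; q5-1>q9; q6-0>q10; q6-1>q11; q7-0>q11; q7-1>q12; q8-0>q12; q8-1>q13; q9-0>q13; q9-1>q0; q10-0>q2; q10-1>q14; q11-0>q14; q11-1>q15; q12-0>q15; q12-1>q16; q13-0>q16; q13-1>q1; q14-0>q5; q14-1>q17; q15-0>q17; q15-1>q18; q16-0>q18; q16-1>q3; q17-0>q9; q17-1>q19; q18-0>q19; q18-1>q6; q19-0>q0; q19-1>q10

Run two small machines in parallel and take their product. The first has 4 states tracking the input length modulo 4; the second has 5 states tracking the count of `0`s modulo 5. A product state is a pair (one from each), accepting exactly when both do.
A 20-state machine:
          0    1  
>  q0     q1   q2 
   q1     q3   q4 
 * q2     q4   q5 
   q3     q6   q7 
   q4     q7   q8 
   q5     q8   q9 
   q6    q10  q11 
   q7    q11  q12 
   q8    q12  q13 
   q9    q13   q0 
   q10    q2  q14 
   q11   q14  q15 
   q12   q15  q16 
   q13   q16   q1 
   q14    q5  q17 
   q15   q17  q18 
   q16   q18   q3 
   q17    q9  q19 
   q18   q19   q6 
   q19    q0  q10 
(> = start, * = accepting)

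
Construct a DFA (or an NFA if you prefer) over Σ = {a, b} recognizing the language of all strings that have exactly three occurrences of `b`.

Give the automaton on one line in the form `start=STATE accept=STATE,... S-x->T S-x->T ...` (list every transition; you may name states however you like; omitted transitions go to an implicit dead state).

start=q0 accept=q3 q0-a->q0 q0-b->q1 q1-a->q1 q1-b->q2 q2-a->q2 q2-b->q3 q3-a->q3 q3-b->q4 q4-a->q4 q4-b->q4

Count `b`s, saturating at 4: states q0 through q3 mean 0 through 3 `b`s seen; q4 means more than 3. Each `b` increments (capped at q4); other symbols loop. Accept from {q3}.
        a   b  
>  q0   q0  q1 
   q1   q1  q2 
   q2   q2  q3 
 * q3   q3  q4 
   q4   q4  q4 
(> = start, * = accepting)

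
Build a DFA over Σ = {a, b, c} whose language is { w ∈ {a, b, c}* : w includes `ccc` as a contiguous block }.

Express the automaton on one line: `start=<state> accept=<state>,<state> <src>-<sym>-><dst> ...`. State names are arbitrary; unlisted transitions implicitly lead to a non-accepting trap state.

Track how much of `ccc` has been matched so far: state S0 is no progress, S3 is the absorbing accept state reached once `ccc` has occurred. Intermediate states record partial matches; on a mismatch, fall back to the longest reusable overlap.
With 4 states:
        a   b   c  
>  S0   S0  S0  S1 
   S1   S0  S0  S2 
   S2   S0  S0  S3 
 * S3   S3  S3  S3 
(> = start, * = accepting)

start=S0 accept=S3 S0-a->S0 S0-b->S0 S0-c->S1 S1-a->S0 S1-b->S0 S1-c->S2 S2-a->S0 S2-b->S0 S2-c->S3 S3-a->S3 S3-b->S3 S3-c->S3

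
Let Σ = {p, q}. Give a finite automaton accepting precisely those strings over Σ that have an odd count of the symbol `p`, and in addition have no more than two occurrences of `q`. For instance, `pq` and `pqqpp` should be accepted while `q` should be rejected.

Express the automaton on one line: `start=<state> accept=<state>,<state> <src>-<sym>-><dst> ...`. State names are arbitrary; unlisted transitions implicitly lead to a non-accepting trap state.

Run two small machines in parallel and take their product. One (2 states) tracks the count of `p`s modulo 2; the other (4 states) tracks the count of `q`s, saturating at 3. Each combined state is a pair, one component from each; accept when both components accept. Minimizing collapses redundant product states.
7 states suffice.
        p   q  
>  S0   S1  S2 
 * S1   S0  S3 
   S2   S3  S4 
 * S3   S2  S5 
   S4   S5  S6 
 * S5   S4  S6 
   S6   S6  S6 
(> = start, * = accepting)

start=S0 accept=S1,S3,S5 S0-p->S1 S0-q->S2 S1-p->S0 S1-q->S3 S2-p->S3 S2-q->S4 S3-p->S2 S3-q->S5 S4-p->S5 S4-q->S6 S5-p->S4 S5-q->S6 S6-p->S6 S6-q->S6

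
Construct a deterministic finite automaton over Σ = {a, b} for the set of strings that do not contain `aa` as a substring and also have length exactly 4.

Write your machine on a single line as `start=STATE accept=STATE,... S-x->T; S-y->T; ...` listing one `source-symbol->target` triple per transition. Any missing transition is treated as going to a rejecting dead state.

start=q0; accept=q8; q0-a->q1; q0-b->q2; q1-a->q3; q1-b->q4; q2-a->q5; q2-b->q4; q3-a->q3; q3-b->q3; q4-a->q6; q4-b->q7; q5-a->q3; q5-b->q7; q6-a->q3; q6-b->q8; q7-a->q8; q7-b->q8; q8-a->q3; q8-b->q3

Run two small machines in parallel and take their product. One (3 states) tracks partial matches of the forbidden pattern `aa`; the other (6 states) tracks the input length, saturating at 5. Each combined state is a pair, one component from each; accept when both components accept. Minimizing collapses redundant product states.
9 states suffice.
        a   b  
>  q0   q1  q2 
   q1   q3  q4 
   q2   q5  q4 
   q3   q3  q3 
   q4   q6  q7 
   q5   q3  q7 
   q6   q3  q8 
   q7   q8  q8 
 * q8   q3  q3 
(> = start, * = accepting)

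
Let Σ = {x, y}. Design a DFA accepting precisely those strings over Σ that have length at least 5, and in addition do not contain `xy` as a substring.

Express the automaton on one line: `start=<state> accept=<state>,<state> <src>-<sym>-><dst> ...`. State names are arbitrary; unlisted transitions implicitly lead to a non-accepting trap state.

Run two small machines in parallel and take their product. One (7 states) tracks the input length, saturating at 6; the other (3 states) tracks partial matches of the forbidden pattern `xy`. Each combined state is a pair, one component from each; accept when both components accept. After merging equivalent states the machine shrinks.
With 12 states:
          x    y  
>  q0     q1   q2 
   q1     q3   q4 
   q2     q3   q5 
   q3     q6   q4 
   q4     q4   q4 
   q5     q6   q7 
   q6     q8   q4 
   q7     q8   q9 
   q8    q10   q4 
   q9    q10  q11 
 * q10   q10   q4 
 * q11   q10  q11 
(> = start, * = accepting)

start=q0 accept=q10,q11 q0-x->q1 q0-y->q2 q1-x->q3 q1-y->q4 q2-x->q3 q2-y->q5 q3-x->q6 q3-y->q4 q4-x->q4 q4-y->q4 q5-x->q6 q5-y->q7 q6-x->q8 q6-y->q4 q7-x->q8 q7-y->q9 q8-x->q10 q8-y->q4 q9-x->q10 q9-y->q11 q10-x->q10 q10-y->q4 q11-x->q10 q11-y->q11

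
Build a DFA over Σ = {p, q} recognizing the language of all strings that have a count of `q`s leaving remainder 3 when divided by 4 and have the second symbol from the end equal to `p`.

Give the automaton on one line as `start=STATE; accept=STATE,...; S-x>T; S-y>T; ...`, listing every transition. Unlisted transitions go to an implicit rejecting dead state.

start=S0; accept=S5,S7; S0-p>S0; S0-q>S1; S1-p>S1; S1-q>S2; S2-p>S3; S2-q>S4; S3-p>S3; S3-q>S5; S4-p>S6; S4-q>S0; S5-p>S6; S5-q>S0; S6-p>S7; S6-q>S0; S7-p>S7; S7-q>S0

Build one automaton per condition and run them in lockstep. The first has 4 states tracking the count of `q`s modulo 4; the second has 7 states tracking the last 2 symbols read. A product state is a pair (one from each), accepting exactly when both do. After merging equivalent states the machine shrinks.
8 states suffice.
        p   q  
>  S0   S0  S1 
   S1   S1  S2 
   S2   S3  S4 
   S3   S3  S5 
   S4   S6  S0 
 * S5   S6  S0 
   S6   S7  S0 
 * S7   S7  S0 
(> = start, * = accepting)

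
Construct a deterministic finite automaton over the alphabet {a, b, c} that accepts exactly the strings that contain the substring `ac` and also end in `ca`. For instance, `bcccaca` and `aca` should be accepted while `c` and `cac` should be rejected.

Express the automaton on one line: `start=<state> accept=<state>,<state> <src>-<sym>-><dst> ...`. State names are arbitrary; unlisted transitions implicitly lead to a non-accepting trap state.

start=q0 accept=q5 q0-a->q1 q0-b->q0 q0-c->q2 q1-a->q1 q1-b->q0 q1-c->q3 q2-a->q4 q2-b->q0 q2-c->q2 q3-a->q5 q3-b->q6 q3-c->q3 q4-a->q1 q4-b->q0 q4-c->q3 q5-a->q6 q5-b->q6 q5-c->q3 q6-a->q6 q6-b->q6 q6-c->q3

Run two small machines in parallel and take their product. The first has 3 states tracking whether and how much of `ac` has been seen; the second has 3 states tracking how much of the suffix `ca` has currently been matched. A product state is a pair (one from each), accepting exactly when both do.
7 states suffice.
        a   b   c  
>  q0   q1  q0  q2 
   q1   q1  q0  q3 
   q2   q4  q0  q2 
   q3   q5  q6  q3 
   q4   q1  q0  q3 
 * q5   q6  q6  q3 
   q6   q6  q6  q3 
(> = start, * = accepting)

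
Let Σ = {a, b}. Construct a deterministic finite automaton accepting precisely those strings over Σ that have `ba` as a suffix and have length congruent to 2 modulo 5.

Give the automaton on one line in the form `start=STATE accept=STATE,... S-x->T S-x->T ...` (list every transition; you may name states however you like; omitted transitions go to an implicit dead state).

start=S0 accept=S4 S0-a->S1 S0-b->S2 S1-a->S3 S1-b->S3 S2-a->S4 S2-b->S3 S3-a->S5 S3-b->S5 S4-a->S5 S4-b->S5 S5-a->S6 S5-b->S6 S6-a->S0 S6-b->S0

Build one automaton per condition and run them in lockstep. One (3 states) tracks how much of the suffix `ba` has currently been matched; the other (5 states) tracks the input length modulo 5. Each combined state is a pair, one component from each; accept when both components accept. Equivalent product states are then merged.
7 states suffice.
        a   b  
>  S0   S1  S2 
   S1   S3  S3 
   S2   S4  S3 
   S3   S5  S5 
 * S4   S5  S5 
   S5   S6  S6 
   S6   S0  S0 
(> = start, * = accepting)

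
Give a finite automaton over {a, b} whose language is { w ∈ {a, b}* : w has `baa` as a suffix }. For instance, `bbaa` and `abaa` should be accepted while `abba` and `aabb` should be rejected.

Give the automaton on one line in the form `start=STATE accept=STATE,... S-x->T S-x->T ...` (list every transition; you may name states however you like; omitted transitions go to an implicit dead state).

start=q0 accept=q3 q0-a->q0 q0-b->q1 q1-a->q2 q1-b->q1 q2-a->q3 q2-b->q1 q3-a->q0 q3-b->q1

Remember how much of `baa` the current input suffix matches. State q0 means no match yet; q1 means the last symbol is `b`; q2 means the last 2 symbols are `ba`; q3 means the last 3 symbols are `baa`. Only q3 accepts. On a mismatch, fall back to the longest proper suffix that is still a prefix of `baa`.
4 states suffice.
        a   b  
>  q0   q0  q1 
   q1   q2  q1 
   q2   q3  q1 
 * q3   q0  q1 
(> = start, * = accepting)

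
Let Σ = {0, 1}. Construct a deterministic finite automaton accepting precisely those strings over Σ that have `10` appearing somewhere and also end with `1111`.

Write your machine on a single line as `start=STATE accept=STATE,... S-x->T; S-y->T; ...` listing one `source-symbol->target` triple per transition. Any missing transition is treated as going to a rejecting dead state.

Build one automaton per condition and run them in lockstep. The first has 3 states tracking whether and how much of `10` has been seen; the second has 5 states tracking how much of the suffix `1111` has currently been matched. A product state is a pair (one from each), accepting exactly when both do. Minimizing collapses redundant product states.
A 7-state machine:
        0   1  
>  q0   q0  q1 
   q1   q2  q1 
   q2   q2  q3 
   q3   q2  q4 
   q4   q2  q5 
   q5   q2  q6 
 * q6   q2  q6 
(> = start, * = accepting)

start=q0; accept=q6; q0-0->q0; q0-1->q1; q1-0->q2; q1-1->q1; q2-0->q2; q2-1->q3; q3-0->q2; q3-1->q4; q4-0->q2; q4-1->q5; q5-0->q2; q5-1->q6; q6-0->q2; q6-1->q6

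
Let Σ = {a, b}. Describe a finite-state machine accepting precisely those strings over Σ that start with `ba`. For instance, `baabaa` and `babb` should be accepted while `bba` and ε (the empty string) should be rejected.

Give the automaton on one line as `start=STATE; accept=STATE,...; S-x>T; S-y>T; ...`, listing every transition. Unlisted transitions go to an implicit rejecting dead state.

start=S0; accept=S2; S0-a>S3; S0-b>S1; S1-a>S2; S1-b>S3; S2-a>S2; S2-b>S2; S3-a>S3; S3-b>S3

Walk along `ba` while the input agrees: from S0 take `b` to S1, and so on. Any deviation drops to the rejecting sink S3. Once S2 is reached the prefix is confirmed and every continuation is accepted.
4 states suffice.
        a   b  
>  S0   S3  S1 
   S1   S2  S3 
 * S2   S2  S2 
   S3   S3  S3 
(> = start, * = accepting)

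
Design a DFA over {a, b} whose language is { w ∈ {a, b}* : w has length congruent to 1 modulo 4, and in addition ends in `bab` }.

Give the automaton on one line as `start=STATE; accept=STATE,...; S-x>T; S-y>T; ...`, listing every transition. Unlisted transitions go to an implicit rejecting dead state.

Handle the two conditions separately and then intersect. One (4 states) tracks the input length modulo 4; the other (4 states) tracks how much of the suffix `bab` has currently been matched. Each combined state is a pair, one component from each; accept when both components accept. After merging equivalent states the machine shrinks.
A 7-state machine:
        a   b  
>  q0   q1  q1 
   q1   q2  q2 
   q2   q3  q4 
   q3   q0  q0 
   q4   q5  q0 
   q5   q1  q6 
 * q6   q2  q2 
(> = start, * = accepting)

start=q0; accept=q6; q0-a>q1; q0-b>q1; q1-a>q2; q1-b>q2; q2-a>q3; q2-b>q4; q3-a>q0; q3-b>q0; q4-a>q5; q4-b>q0; q5-a>q1; q5-b>q6; q6-a>q2; q6-b>q2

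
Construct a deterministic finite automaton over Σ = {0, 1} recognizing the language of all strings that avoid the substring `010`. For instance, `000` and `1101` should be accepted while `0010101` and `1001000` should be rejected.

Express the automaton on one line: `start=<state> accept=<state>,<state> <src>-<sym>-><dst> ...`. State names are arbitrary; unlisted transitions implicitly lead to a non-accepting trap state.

Track partial matches of the forbidden pattern `010`. State S3 is a dead state reached once `010` has occurred; every other state accepts. S0 means no part of `010` is currently matched.
4 states suffice.
        0   1  
>* S0   S1  S0 
 * S1   S1  S2 
 * S2   S3  S0 
   S3   S3  S3 
(> = start, * = accepting)

start=S0 accept=S0,S1,S2 S0-0->S1 S0-1->S0 S1-0->S1 S1-1->S2 S2-0->S3 S2-1->S0 S3-0->S3 S3-1->S3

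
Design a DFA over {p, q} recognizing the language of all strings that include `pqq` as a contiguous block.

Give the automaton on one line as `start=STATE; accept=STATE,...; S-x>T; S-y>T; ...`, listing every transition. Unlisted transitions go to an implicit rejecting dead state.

start=s0; accept=s3; s0-p>s1; s0-q>s0; s1-p>s1; s1-q>s2; s2-p>s1; s2-q>s3; s3-p>s3; s3-q>s3

Track how much of `pqq` has been matched so far: state s0 is no progress, s3 is the absorbing accept state reached once `pqq` has occurred. Intermediate states record partial matches; on a mismatch, fall back to the longest reusable overlap.
With 4 states:
        p   q  
>  s0   s1  s0 
   s1   s1  s2 
   s2   s1  s3 
 * s3   s3  s3 
(> = start, * = accepting)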